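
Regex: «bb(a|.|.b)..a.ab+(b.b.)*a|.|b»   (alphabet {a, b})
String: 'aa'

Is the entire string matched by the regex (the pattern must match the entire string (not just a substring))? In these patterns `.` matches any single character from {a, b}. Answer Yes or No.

No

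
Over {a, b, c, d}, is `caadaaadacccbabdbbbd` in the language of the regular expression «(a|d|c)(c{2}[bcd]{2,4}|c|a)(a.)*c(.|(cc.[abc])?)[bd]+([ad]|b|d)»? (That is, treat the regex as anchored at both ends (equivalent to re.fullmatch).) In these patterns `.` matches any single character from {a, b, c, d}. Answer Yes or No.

No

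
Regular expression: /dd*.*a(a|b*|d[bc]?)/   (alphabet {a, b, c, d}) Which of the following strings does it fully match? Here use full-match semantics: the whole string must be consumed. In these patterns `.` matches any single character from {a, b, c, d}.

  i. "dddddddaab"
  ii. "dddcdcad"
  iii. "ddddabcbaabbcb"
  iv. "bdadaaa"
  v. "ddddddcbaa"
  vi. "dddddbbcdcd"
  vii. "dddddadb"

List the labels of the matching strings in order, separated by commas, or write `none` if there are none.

i. "dddddddaab" → match
ii. "dddcdcad" → match
iii → no match
iv. "bdadaaa" → no match — must start with "d"
v. "ddddddcbaa" → match
vi. "dddddbbcdcd" → no match
vii. "dddddadb" → match

i, ii, v, vii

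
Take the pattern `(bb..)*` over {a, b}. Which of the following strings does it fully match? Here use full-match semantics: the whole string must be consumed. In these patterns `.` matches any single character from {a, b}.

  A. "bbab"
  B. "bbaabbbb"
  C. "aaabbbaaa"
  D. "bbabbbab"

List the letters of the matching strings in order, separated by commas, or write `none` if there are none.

A → match
B → match
C → no match
D → match

A, B, D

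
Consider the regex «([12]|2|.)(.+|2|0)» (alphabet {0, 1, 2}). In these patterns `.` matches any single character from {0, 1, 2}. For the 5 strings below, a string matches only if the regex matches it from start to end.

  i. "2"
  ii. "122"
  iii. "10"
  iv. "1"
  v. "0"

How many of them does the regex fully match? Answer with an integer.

i. "2" → no match
ii. "122" → match
iii. "10" → match
iv. "1" → no match
v. "0" → no match
Total matched: 2

2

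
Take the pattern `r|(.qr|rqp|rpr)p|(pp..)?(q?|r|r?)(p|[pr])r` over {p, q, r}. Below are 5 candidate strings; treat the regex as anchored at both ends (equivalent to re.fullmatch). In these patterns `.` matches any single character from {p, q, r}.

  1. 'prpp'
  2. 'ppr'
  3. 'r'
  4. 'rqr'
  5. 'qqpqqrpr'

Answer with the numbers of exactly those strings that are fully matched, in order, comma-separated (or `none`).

1 → no match
2 → no match
3 → match
4 → no match
5 → no match

3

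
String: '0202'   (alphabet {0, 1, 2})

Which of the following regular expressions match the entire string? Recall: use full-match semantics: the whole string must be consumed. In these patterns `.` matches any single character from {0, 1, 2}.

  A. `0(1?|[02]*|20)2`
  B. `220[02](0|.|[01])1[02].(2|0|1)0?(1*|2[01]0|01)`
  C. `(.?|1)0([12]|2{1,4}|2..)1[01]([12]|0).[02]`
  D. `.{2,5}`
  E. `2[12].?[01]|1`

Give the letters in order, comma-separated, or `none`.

A, D

A → match
B → no match — must start with '220'
C → no match
D → match
E → no match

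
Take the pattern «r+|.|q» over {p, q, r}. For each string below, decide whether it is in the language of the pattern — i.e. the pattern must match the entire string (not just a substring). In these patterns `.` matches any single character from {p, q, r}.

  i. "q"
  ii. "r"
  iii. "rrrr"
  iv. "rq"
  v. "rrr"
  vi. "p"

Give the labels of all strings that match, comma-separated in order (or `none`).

i. "q" → match
ii. "r" → match
iii. "rrrr" → match
iv. "rq" → no match
v. "rrr" → match
vi. "p" → match

i, ii, iii, v, vi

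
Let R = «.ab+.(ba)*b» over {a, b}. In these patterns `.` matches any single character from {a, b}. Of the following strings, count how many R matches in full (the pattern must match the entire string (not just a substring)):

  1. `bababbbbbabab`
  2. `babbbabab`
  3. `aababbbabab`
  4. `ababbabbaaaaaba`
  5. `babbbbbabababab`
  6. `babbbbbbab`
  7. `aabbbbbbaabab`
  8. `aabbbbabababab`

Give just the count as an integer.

1 → no match
2 → match
3 → no match
4 → no match — must end with `b`
5 → match
6 → match
7 → no match
8 → match
Total matched: 4

4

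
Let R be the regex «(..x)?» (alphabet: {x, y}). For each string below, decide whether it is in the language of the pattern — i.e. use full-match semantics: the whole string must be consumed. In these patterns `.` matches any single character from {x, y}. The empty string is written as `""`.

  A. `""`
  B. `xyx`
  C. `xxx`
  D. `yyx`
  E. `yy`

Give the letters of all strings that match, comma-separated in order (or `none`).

A, B, C, D

A → match
B → match
C → match
D → match
E → no match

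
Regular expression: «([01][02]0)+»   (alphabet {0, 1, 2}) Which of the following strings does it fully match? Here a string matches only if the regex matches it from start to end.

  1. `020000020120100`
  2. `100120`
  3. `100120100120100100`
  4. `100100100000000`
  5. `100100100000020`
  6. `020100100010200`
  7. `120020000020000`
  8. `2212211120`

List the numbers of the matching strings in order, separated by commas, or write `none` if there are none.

1 → match
2 → match
3 → match
4 → match
5 → match
6 → no match
7 → match
8 → no match

1, 2, 3, 4, 5, 7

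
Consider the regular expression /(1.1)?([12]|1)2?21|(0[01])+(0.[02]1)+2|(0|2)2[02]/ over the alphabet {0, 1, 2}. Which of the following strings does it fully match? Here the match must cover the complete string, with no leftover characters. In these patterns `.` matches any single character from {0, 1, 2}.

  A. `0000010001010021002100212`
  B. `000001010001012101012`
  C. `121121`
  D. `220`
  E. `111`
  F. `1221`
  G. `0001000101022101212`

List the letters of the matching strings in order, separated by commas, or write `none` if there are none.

A → match
B → match
C → match
D → match
E → no match
F → match
G → match

A, B, C, D, F, G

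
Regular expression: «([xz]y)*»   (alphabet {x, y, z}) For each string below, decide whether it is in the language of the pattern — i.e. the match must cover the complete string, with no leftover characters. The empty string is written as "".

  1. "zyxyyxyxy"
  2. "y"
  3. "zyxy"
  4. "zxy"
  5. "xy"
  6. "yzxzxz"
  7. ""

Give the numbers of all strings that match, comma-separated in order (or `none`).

1 → no match
2 → no match
3 → match
4 → no match
5 → match
6 → no match
7 → match

3, 5, 7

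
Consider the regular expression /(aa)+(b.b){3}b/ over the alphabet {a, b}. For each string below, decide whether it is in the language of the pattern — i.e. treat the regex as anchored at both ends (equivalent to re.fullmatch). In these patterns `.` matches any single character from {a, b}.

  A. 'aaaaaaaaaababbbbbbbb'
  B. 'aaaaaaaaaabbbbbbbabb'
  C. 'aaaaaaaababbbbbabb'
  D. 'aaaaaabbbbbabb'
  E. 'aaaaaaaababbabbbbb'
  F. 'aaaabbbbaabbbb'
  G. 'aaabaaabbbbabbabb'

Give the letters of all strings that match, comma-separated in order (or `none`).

A → match
B → match
C → match
D → no match
E → match
F → no match
G → no match

A, B, C, E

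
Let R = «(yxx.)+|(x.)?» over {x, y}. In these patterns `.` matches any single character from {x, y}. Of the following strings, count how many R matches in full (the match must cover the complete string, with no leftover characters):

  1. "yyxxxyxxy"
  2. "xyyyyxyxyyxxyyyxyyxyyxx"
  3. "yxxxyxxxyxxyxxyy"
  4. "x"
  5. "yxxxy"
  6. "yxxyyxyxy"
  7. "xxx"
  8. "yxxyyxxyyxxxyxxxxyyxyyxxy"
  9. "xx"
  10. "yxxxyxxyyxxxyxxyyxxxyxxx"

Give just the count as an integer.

2

1 → no match
2 → no match
3 → no match
4 → no match
5 → no match
6 → no match
7 → no match
8 → no match
9 → match
10 → match
Total matched: 2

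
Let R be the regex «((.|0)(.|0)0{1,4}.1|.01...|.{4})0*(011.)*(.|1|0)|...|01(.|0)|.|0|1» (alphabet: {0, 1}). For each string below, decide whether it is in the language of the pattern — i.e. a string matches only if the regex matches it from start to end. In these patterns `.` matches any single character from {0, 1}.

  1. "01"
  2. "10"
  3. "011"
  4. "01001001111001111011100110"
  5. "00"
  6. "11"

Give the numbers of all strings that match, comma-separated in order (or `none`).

1 → no match
2 → no match
3 → match
4 → no match
5 → no match
6 → no match

3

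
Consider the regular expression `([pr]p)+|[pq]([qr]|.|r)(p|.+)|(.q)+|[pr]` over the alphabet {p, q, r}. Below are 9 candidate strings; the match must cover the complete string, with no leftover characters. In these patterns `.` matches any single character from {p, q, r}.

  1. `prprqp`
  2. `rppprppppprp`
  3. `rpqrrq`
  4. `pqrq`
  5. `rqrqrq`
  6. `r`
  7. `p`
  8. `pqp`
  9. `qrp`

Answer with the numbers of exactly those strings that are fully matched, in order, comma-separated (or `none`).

1, 2, 4, 5, 6, 7, 8, 9

1. `prprqp` → match
2. `rppprppppprp` → match
3. `rpqrrq` → no match
4. `pqrq` → match
5. `rqrqrq` → match
6. `r` → match
7. `p` → match
8. `pqp` → match
9. `qrp` → match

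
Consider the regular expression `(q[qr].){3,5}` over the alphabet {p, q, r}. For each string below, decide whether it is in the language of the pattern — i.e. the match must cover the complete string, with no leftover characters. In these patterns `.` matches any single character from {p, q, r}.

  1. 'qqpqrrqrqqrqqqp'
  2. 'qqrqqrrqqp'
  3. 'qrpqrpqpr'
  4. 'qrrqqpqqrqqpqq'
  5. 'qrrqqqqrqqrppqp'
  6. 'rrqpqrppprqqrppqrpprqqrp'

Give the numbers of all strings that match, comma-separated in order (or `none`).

1 → match
2 → no match
3 → no match
4 → no match
5 → no match
6 → no match — must start with 'q'

1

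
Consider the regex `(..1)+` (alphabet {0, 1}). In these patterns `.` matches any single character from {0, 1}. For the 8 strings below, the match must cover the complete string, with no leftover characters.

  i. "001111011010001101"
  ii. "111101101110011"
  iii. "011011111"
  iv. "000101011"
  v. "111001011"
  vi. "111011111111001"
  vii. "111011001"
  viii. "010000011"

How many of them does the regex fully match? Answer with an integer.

4

i → no match
ii → no match
iii → match
iv → no match
v → match
vi → match
vii → match
viii → no match
Total matched: 4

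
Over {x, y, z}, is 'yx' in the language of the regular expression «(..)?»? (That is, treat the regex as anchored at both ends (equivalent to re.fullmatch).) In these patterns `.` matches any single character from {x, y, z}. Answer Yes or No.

Yes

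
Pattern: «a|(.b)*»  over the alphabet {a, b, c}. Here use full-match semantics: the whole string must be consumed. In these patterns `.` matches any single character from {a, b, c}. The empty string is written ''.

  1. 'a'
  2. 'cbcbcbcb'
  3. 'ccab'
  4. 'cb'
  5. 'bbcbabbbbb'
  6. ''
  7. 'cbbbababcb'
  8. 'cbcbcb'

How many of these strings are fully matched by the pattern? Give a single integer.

7

1 → match
2 → match
3 → no match
4 → match
5 → match
6 → match
7 → match
8 → match
Total matched: 7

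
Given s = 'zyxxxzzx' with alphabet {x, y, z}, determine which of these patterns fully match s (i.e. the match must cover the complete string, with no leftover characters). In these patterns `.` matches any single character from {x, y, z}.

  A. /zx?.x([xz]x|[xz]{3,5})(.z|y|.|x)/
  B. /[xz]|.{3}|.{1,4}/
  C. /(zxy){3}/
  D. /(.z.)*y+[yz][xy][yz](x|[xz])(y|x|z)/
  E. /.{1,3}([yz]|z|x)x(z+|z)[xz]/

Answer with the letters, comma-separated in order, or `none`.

A → match
B → no match
C → no match — must start with 'zxy'
D → no match
E → match

A, E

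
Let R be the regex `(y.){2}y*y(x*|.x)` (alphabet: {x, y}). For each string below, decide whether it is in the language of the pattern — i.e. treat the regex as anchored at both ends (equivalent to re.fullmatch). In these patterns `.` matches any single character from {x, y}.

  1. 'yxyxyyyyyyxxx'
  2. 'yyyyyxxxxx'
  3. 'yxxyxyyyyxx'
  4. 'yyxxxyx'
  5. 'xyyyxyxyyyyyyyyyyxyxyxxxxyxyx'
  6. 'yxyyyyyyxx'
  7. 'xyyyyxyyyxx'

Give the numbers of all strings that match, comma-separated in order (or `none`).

1, 2, 6

1 → match
2. 'yyyyyxxxxx' → match
3. 'yxxyxyyyyxx' → no match
4. 'yyxxxyx' → no match
5 → no match — must start with 'y'
6. 'yxyyyyyyxx' → match
7. 'xyyyyxyyyxx' → no match — must start with 'y'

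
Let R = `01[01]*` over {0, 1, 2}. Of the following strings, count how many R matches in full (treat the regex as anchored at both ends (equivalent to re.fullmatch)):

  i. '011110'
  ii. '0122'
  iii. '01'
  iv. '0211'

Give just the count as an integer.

2

i → match
ii → no match
iii → match
iv → no match — must start with '01'
Total matched: 2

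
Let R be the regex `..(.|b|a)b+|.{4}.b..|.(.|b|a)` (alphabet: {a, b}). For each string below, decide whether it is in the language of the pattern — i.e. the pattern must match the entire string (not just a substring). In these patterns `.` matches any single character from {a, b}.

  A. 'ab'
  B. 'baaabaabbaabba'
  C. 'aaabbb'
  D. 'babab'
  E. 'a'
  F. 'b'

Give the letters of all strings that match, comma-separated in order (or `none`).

A. 'ab' → match
B → no match
C. 'aaabbb' → match
D. 'babab' → no match
E. 'a' → no match
F. 'b' → no match

A, C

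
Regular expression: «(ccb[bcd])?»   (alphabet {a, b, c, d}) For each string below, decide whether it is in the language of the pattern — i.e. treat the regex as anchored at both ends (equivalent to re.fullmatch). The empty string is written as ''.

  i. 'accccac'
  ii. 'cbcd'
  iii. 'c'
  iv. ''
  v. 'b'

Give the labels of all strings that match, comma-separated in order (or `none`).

iv

i → no match
ii → no match
iii → no match
iv → match
v → no match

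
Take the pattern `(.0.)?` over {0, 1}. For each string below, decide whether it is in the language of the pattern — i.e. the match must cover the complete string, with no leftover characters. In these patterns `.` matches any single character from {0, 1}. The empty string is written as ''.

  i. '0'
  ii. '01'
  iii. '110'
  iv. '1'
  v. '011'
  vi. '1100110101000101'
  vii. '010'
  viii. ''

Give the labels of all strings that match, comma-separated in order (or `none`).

i. '0' → no match
ii. '01' → no match
iii. '110' → no match
iv. '1' → no match
v. '011' → no match
vi → no match
vii. '010' → no match
viii. '' → match

viii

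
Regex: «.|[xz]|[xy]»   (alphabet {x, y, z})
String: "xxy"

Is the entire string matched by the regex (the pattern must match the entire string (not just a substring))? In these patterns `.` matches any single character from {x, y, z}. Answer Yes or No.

No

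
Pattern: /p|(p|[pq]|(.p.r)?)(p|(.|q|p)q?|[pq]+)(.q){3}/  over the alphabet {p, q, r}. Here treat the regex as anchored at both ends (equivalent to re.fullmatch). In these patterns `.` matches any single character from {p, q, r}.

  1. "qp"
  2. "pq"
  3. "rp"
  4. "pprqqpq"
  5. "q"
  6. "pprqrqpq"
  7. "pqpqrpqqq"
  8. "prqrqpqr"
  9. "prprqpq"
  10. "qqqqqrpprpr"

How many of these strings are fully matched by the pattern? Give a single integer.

1 → no match
2 → no match
3 → no match
4 → no match
5 → no match
6 → match
7 → no match
8 → no match
9 → no match
10 → no match
Total matched: 1

1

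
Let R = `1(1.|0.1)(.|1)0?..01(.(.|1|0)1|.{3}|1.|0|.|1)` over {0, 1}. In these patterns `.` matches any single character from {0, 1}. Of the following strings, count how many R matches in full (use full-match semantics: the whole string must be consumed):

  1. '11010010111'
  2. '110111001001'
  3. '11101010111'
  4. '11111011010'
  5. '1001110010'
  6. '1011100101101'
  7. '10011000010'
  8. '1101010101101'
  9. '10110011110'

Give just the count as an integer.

1 → match
2 → no match
3 → no match
4 → no match
5 → match
6 → match
7 → match
8 → no match
9 → no match
Total matched: 4

4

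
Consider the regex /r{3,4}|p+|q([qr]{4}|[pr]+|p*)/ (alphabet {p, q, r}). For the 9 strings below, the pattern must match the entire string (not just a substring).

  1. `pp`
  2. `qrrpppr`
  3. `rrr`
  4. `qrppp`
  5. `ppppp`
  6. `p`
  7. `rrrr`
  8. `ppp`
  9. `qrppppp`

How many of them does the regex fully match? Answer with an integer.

1 → match
2 → match
3 → match
4 → match
5 → match
6 → match
7 → match
8 → match
9 → match
Total matched: 9

9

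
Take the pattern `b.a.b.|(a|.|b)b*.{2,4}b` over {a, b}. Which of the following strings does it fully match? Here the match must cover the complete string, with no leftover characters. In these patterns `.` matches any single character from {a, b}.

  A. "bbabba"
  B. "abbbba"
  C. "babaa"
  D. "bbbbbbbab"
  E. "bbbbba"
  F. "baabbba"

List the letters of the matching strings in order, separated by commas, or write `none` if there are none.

A, D

A → match
B → no match
C → no match
D → match
E → no match
F → no match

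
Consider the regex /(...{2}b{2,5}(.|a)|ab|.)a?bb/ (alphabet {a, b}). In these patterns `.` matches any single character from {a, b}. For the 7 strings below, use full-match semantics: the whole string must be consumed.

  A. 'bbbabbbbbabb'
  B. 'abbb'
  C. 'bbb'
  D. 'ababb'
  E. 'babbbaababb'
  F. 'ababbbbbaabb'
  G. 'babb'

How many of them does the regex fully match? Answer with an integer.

6

A. 'bbbabbbbbabb' → match
B. 'abbb' → match
C. 'bbb' → match
D. 'ababb' → match
E. 'babbbaababb' → no match
F. 'ababbbbbaabb' → match
G. 'babb' → match
Total matched: 6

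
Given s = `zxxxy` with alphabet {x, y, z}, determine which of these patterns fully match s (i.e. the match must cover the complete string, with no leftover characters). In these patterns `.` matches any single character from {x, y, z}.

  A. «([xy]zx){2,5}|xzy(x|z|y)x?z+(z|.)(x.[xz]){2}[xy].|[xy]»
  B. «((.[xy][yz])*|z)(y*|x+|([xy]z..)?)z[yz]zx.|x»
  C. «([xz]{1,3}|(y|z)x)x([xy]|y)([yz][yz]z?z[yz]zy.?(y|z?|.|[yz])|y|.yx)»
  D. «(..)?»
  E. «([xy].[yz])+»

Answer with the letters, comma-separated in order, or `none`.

A → no match
B → no match
C → match
D → no match
E → no match

C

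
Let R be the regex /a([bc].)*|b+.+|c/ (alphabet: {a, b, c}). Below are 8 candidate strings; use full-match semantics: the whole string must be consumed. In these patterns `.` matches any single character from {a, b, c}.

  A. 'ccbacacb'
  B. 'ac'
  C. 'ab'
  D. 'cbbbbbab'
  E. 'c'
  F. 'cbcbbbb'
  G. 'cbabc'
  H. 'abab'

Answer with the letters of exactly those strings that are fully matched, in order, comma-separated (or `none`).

A → no match
B → no match
C → no match
D → no match
E → match
F → no match
G → no match
H → no match

E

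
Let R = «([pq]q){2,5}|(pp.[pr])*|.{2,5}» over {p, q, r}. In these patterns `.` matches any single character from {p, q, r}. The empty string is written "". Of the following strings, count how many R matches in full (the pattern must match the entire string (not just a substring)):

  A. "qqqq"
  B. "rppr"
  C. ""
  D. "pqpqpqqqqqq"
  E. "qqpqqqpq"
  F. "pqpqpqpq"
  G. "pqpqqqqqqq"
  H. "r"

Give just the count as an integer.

6

A. "qqqq" → match
B. "rppr" → match
C. "" → match
D. "pqpqpqqqqqq" → no match
E. "qqpqqqpq" → match
F. "pqpqpqpq" → match
G. "pqpqqqqqqq" → match
H. "r" → no match
Total matched: 6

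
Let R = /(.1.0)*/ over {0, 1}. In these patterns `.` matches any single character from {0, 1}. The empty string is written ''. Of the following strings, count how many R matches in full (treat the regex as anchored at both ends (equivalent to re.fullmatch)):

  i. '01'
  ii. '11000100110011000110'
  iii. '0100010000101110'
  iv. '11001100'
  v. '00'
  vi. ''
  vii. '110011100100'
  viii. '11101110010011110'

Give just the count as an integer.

i → no match
ii → match
iii → no match
iv → match
v → no match
vi → match
vii → match
viii → no match
Total matched: 4

4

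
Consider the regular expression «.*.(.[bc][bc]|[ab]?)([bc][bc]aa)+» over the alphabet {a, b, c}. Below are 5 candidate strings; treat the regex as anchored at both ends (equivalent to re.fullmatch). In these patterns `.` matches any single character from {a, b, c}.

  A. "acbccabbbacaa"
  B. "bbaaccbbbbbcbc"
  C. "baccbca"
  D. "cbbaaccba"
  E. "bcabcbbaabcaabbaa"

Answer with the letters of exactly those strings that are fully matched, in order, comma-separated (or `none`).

E

A → no match
B → no match — must end with "aa"
C → no match — must end with "aa"
D → no match — must end with "aa"
E → match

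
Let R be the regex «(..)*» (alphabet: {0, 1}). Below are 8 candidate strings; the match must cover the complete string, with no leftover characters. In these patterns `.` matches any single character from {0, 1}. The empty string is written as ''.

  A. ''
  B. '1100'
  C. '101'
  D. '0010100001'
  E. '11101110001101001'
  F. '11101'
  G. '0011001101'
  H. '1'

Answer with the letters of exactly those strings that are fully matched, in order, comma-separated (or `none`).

A → match
B → match
C → no match
D → match
E → no match
F → no match
G → match
H → no match

A, B, D, G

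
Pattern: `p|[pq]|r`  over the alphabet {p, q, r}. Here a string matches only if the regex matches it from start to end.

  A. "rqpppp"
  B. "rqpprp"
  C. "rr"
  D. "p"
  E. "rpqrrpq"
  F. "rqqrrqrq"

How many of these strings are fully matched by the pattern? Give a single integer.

1

A → no match
B → no match
C → no match
D → match
E → no match
F → no match
Total matched: 1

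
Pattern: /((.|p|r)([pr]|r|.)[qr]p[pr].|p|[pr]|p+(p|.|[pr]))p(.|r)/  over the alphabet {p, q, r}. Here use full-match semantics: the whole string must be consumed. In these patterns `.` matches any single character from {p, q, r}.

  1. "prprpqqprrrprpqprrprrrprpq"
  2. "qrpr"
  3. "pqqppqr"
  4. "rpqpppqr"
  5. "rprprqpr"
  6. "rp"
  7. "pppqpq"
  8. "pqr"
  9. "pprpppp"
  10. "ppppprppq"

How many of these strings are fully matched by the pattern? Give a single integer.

1 → no match
2. "qrpr" → no match
3. "pqqppqr" → no match
4. "rpqpppqr" → no match
5. "rprprqpr" → match
6. "rp" → no match
7. "pppqpq" → match
8. "pqr" → no match
9. "pprpppp" → no match
10. "ppppprppq" → no match
Total matched: 2

2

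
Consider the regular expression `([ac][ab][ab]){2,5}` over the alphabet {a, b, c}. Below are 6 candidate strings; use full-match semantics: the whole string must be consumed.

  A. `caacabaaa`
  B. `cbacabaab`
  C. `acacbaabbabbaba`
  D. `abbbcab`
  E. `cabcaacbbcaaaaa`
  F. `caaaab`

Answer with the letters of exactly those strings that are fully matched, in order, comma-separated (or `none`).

A, B, E, F

A. `caacabaaa` → match
B. `cbacabaab` → match
C → no match
D. `abbbcab` → no match
E → match
F. `caaaab` → match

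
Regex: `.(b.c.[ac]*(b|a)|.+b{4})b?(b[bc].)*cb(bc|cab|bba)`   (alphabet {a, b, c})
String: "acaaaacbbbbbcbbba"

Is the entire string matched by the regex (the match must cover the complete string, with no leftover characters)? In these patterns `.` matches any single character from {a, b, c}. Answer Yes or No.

Yes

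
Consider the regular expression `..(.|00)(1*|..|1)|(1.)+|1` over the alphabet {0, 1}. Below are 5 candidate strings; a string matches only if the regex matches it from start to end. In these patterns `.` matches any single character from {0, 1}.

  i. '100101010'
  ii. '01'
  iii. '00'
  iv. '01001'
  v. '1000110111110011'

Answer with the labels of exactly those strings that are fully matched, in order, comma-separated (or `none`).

iv

i → no match
ii → no match
iii → no match
iv → match
v → no match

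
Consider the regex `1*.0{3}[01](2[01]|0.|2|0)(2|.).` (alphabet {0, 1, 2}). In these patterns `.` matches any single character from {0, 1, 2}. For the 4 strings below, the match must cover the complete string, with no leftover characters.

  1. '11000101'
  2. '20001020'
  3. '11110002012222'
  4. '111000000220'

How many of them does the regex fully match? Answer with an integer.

2

1 → no match
2 → match
3 → no match
4 → match
Total matched: 2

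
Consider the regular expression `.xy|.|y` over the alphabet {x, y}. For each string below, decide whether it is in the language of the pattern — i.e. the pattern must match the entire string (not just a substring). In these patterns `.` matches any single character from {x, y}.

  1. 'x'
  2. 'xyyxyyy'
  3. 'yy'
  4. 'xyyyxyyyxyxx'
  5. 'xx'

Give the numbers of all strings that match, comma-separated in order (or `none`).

1. 'x' → match
2. 'xyyxyyy' → no match
3. 'yy' → no match
4. 'xyyyxyyyxyxx' → no match
5. 'xx' → no match

1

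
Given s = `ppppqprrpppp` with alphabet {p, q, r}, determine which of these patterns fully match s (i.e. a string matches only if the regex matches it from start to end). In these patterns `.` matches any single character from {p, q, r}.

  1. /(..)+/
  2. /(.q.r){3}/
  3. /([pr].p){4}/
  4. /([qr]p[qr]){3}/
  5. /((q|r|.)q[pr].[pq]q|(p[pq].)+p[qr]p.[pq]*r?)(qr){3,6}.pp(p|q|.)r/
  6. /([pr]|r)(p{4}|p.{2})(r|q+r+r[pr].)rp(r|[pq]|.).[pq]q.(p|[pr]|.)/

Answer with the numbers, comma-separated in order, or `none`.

1, 3

1 → match
2 → no match — must end with `r`
3 → match
4 → no match
5 → no match — must end with `r`
6 → no match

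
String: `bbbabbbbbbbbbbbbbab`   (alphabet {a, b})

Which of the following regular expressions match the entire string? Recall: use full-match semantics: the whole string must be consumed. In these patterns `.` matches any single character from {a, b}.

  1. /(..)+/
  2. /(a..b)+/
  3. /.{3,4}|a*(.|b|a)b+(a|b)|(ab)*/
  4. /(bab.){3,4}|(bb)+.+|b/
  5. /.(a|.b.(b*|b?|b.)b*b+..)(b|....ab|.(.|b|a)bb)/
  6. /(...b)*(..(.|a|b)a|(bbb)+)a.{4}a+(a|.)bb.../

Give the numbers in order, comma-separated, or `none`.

1 → no match
2 → no match — must start with `a`
3 → no match
4 → match
5 → match
6 → no match

4, 5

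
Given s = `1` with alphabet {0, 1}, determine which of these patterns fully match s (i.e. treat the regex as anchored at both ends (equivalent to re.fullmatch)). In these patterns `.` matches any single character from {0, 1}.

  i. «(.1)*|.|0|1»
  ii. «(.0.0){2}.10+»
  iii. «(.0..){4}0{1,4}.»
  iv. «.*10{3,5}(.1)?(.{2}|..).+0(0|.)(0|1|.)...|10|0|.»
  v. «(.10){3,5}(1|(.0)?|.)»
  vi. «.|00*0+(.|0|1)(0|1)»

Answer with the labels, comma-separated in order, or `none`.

i → match
ii → no match — must end with `0`
iii → no match
iv → match
v → no match
vi → match

i, iv, vi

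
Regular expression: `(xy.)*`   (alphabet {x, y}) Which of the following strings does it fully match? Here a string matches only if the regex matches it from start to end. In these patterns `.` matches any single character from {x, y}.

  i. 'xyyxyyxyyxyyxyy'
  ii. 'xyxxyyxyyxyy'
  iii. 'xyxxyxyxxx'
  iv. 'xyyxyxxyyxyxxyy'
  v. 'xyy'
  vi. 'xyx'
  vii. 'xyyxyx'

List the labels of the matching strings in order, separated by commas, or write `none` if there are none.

i, ii, iv, v, vi, vii

i → match
ii → match
iii → no match
iv → match
v → match
vi → match
vii → match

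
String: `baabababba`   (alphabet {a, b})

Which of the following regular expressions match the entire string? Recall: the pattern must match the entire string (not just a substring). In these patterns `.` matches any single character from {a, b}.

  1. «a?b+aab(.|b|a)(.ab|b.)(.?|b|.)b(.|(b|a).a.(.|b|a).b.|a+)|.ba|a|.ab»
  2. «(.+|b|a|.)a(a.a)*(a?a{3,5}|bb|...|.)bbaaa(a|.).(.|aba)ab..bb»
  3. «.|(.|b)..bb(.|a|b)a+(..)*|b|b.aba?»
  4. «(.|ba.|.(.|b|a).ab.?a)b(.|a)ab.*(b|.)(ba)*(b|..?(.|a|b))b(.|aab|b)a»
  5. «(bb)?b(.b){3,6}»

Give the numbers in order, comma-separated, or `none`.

1

1 → match
2 → no match — must end with `bb`
3 → no match
4 → no match
5 → no match — must end with `b`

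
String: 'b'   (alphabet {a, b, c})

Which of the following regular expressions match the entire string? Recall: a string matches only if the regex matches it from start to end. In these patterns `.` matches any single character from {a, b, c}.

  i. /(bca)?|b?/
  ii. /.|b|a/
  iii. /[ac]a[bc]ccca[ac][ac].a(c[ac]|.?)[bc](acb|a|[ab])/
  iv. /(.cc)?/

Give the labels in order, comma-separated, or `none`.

i → match
ii → match
iii → no match
iv → no match

i, ii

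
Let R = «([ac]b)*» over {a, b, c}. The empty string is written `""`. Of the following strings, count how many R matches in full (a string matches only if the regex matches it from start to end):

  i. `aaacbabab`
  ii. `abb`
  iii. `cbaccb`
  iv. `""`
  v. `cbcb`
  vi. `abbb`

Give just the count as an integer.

2

i → no match
ii → no match
iii → no match
iv → match
v → match
vi → no match
Total matched: 2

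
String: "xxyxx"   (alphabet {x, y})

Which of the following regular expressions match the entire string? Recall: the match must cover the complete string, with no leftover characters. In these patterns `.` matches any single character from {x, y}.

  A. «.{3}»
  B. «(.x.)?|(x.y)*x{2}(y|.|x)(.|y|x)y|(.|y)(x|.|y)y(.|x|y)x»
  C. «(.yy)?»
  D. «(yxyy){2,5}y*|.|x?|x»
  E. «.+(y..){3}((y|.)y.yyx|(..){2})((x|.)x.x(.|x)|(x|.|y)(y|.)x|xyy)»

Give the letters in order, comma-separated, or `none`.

B

A → no match
B → match
C → no match
D → no match
E → no match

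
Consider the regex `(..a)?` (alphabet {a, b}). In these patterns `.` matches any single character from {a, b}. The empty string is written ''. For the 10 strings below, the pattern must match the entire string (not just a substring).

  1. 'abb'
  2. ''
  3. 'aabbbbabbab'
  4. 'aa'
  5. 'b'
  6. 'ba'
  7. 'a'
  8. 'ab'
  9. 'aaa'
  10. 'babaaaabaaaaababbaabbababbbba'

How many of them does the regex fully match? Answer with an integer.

1. 'abb' → no match
2. '' → match
3. 'aabbbbabbab' → no match
4. 'aa' → no match
5. 'b' → no match
6. 'ba' → no match
7. 'a' → no match
8. 'ab' → no match
9. 'aaa' → match
10 → no match
Total matched: 2

2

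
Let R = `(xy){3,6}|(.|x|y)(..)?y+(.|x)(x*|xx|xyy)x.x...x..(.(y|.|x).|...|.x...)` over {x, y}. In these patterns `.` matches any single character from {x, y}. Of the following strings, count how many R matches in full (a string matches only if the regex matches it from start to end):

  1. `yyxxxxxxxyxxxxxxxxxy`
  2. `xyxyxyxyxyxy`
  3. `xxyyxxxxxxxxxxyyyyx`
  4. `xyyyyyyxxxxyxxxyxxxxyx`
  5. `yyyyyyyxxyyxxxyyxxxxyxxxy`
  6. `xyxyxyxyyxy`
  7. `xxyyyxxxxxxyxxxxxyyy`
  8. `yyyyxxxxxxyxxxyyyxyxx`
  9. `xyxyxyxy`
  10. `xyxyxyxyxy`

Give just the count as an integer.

9

1 → match
2. `xyxyxyxyxyxy` → match
3 → match
4 → match
5 → match
6. `xyxyxyxyyxy` → no match
7 → match
8 → match
9. `xyxyxyxy` → match
10. `xyxyxyxyxy` → match
Total matched: 9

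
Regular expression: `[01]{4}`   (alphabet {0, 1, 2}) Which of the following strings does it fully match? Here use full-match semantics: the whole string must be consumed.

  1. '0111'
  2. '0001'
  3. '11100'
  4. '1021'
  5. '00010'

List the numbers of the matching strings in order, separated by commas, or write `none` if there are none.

1 → match
2 → match
3 → no match
4 → no match
5 → no match

1, 2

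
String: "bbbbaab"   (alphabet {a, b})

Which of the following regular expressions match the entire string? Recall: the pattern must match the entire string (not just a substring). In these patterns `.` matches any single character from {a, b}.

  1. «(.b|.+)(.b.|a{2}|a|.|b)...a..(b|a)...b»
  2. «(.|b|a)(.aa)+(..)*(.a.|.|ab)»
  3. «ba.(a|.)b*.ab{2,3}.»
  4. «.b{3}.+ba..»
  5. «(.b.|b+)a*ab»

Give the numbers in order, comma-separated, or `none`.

5

1 → no match
2 → no match
3 → no match — must start with "ba"
4 → no match
5 → match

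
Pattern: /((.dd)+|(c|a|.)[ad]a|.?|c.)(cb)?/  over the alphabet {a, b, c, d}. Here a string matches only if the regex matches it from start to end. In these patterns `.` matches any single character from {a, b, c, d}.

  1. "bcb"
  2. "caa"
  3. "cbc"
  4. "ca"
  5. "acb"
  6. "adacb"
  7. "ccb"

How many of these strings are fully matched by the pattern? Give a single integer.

6

1 → match
2 → match
3 → no match
4 → match
5 → match
6 → match
7 → match
Total matched: 6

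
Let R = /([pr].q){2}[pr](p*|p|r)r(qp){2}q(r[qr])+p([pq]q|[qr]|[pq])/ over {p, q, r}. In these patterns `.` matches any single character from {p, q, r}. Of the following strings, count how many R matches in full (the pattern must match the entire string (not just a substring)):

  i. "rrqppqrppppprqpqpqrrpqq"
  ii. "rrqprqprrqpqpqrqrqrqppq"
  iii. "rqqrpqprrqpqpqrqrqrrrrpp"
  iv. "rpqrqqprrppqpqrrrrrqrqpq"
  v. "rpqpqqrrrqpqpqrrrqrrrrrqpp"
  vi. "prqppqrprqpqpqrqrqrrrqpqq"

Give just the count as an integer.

5

i → match
ii → match
iii → match
iv → no match
v → match
vi → match
Total matched: 5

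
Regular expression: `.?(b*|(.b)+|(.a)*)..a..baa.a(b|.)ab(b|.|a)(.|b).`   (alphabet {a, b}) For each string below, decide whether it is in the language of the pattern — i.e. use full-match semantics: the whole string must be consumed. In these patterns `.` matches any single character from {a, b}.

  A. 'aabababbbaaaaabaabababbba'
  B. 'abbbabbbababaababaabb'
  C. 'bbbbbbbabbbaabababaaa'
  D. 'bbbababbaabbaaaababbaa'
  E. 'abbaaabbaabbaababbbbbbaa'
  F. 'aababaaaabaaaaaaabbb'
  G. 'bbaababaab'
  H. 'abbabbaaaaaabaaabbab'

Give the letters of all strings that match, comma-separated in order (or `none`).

A, C

A → match
B → no match
C → match
D → no match
E → no match
F → no match
G → no match
H → no match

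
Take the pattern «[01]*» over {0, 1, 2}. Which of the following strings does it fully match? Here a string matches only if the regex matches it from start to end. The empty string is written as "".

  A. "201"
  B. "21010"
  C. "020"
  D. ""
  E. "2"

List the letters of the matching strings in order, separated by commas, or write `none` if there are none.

A. "201" → no match
B. "21010" → no match
C. "020" → no match
D. "" → match
E. "2" → no match

D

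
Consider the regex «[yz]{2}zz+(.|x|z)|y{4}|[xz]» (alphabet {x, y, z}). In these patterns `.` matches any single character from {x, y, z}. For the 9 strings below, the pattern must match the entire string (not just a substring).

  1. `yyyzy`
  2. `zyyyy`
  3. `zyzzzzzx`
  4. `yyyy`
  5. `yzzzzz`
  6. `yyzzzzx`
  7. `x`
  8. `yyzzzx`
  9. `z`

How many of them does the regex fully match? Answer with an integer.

7

1. `yyyzy` → no match
2. `zyyyy` → no match
3. `zyzzzzzx` → match
4. `yyyy` → match
5. `yzzzzz` → match
6. `yyzzzzx` → match
7. `x` → match
8. `yyzzzx` → match
9. `z` → match
Total matched: 7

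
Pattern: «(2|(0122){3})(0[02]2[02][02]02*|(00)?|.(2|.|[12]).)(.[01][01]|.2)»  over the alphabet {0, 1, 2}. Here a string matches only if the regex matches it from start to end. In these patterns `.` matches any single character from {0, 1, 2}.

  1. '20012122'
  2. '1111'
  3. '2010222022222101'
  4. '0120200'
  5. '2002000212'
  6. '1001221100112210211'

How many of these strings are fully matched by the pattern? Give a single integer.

1 → no match
2 → no match
3 → no match
4 → no match
5 → match
6 → no match
Total matched: 1

1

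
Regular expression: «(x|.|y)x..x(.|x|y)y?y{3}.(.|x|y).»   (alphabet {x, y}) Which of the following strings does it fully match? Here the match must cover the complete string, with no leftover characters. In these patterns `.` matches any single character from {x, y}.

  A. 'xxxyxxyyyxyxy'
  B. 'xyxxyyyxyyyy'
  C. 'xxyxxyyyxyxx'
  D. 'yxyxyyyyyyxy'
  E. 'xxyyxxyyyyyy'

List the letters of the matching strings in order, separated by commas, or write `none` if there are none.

A → no match
B. 'xyxxyyyxyyyy' → no match
C. 'xxyxxyyyxyxx' → no match
D. 'yxyxyyyyyyxy' → no match
E. 'xxyyxxyyyyyy' → match

E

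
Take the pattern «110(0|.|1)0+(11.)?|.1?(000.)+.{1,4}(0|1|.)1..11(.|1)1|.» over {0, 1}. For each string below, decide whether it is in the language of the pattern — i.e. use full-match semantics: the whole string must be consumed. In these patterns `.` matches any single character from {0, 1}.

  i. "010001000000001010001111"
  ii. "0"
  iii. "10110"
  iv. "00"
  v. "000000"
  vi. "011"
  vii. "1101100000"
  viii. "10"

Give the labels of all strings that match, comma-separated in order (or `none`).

i → no match
ii → match
iii → no match
iv → no match
v → no match
vi → no match
vii → no match
viii → no match

ii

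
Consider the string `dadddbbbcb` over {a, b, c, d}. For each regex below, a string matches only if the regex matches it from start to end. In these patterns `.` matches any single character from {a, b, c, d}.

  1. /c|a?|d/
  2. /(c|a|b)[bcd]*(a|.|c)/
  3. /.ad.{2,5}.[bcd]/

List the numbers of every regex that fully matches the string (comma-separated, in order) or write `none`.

3

1 → no match
2 → no match
3 → match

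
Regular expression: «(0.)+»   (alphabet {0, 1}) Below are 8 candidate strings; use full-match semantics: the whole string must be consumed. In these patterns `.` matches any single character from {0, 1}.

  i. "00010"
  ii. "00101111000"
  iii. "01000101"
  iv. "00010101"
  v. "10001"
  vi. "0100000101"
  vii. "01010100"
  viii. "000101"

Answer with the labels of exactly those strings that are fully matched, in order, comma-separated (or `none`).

iii, iv, vi, vii, viii

i. "00010" → no match
ii. "00101111000" → no match
iii. "01000101" → match
iv. "00010101" → match
v. "10001" → no match — must start with "0"
vi. "0100000101" → match
vii. "01010100" → match
viii. "000101" → match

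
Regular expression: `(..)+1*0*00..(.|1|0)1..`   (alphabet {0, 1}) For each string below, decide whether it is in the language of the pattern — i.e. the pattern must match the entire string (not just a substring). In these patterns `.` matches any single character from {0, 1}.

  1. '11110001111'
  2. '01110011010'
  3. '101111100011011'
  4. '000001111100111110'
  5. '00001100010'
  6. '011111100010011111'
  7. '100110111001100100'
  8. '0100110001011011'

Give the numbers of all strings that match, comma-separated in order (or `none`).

4

1. '11110001111' → no match
2. '01110011010' → no match
3 → no match
4 → match
5. '00001100010' → no match
6 → no match
7 → no match
8 → no match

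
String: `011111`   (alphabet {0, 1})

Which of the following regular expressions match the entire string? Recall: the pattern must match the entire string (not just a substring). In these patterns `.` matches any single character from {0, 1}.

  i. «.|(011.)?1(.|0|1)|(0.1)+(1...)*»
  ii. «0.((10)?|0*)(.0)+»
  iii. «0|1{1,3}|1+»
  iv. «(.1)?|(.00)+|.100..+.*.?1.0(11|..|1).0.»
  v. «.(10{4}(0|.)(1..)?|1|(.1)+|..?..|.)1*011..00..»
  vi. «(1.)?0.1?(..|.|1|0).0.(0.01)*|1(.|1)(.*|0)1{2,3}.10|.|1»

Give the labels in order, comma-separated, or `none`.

i → match
ii → no match — must end with `0`
iii → no match
iv → no match
v → no match
vi → no match

i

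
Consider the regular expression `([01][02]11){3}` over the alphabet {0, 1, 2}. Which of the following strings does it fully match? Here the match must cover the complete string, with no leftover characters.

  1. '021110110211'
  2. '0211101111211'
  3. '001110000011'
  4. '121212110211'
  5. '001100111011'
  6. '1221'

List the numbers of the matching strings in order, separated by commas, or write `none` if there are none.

1, 5

1 → match
2 → no match
3 → no match
4 → no match
5 → match
6 → no match — must end with '11'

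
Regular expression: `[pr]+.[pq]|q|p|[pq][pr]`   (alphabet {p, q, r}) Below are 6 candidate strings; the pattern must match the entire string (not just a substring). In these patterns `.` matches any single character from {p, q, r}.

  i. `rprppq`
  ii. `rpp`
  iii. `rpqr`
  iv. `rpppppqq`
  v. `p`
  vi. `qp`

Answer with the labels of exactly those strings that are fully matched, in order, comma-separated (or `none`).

i, ii, iv, v, vi

i → match
ii → match
iii → no match
iv → match
v → match
vi → match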